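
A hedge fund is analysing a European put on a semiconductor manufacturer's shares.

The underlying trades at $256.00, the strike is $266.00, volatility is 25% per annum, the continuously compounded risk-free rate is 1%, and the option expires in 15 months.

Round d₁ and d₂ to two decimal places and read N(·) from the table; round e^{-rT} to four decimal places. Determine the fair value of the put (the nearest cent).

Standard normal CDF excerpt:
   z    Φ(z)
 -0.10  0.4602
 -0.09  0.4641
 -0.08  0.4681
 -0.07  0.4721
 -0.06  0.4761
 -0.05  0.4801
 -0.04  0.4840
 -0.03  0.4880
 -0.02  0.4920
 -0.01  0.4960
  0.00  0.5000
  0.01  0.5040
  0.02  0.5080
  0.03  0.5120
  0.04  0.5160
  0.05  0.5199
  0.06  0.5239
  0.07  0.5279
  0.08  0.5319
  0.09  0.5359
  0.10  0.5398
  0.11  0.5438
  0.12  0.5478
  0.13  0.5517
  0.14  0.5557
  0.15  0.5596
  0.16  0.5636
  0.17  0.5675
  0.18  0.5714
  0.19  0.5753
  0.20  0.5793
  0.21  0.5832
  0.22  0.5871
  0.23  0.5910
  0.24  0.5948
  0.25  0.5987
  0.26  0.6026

T = 1.25;  σ√T = 0.2795
d₁ = [ln(256/266) + (0.01 + 0.25²/2)·1.25] / 0.2795 = [-0.0383 + 0.0516] / 0.2795 = 0.0474 which rounds to 0.05
d₂ = d₁ − σ√T = 0.0474 − 0.2795 = -0.2321 which rounds to -0.23
e^(−rT) = e^(−0.01·1.25) = 0.9876
N(−d₂) = N(0.23) = 0.5910;  N(−d₁) = N(-0.05) = 0.4801
P = 266·0.9876·0.5910 − 256·0.4801 = 155.2566 − 122.9056 = 32.3510

$32.35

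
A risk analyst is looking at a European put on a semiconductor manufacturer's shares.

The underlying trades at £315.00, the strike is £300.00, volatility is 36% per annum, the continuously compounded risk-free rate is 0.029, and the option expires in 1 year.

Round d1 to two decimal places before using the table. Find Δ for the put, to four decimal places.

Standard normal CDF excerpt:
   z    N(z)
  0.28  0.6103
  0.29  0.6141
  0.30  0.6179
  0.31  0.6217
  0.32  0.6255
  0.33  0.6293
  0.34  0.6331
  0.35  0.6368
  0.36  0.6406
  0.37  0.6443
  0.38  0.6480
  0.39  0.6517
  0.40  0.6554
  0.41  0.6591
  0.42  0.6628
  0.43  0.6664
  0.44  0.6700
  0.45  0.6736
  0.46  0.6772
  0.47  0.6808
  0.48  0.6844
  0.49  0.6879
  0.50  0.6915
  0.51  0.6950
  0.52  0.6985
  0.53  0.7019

T = 1;  σ√T = 0.3600
d₁ = [ln(315/300) + (0.029 + 0.36²/2)·1] / 0.3600 = [0.0488 + 0.0938] / 0.3600 = 0.3961 ⇒ 0.40
N(d₁) = N(0.40) = 0.6554
Δ_put = N(d₁) − 1 = 0.6554 − 1 = -0.3446

-0.3446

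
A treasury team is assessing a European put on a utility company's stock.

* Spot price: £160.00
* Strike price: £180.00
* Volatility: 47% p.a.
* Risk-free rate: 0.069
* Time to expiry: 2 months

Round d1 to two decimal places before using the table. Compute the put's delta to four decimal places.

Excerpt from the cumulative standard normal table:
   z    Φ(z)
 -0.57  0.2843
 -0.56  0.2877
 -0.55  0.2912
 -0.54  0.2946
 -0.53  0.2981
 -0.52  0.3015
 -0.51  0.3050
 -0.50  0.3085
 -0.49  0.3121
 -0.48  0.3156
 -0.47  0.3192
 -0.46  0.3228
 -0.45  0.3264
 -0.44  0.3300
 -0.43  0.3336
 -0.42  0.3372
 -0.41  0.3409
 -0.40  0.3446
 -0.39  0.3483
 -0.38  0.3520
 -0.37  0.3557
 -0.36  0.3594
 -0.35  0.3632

-0.6772

σ√T = 0.47 × 0.4082 = 0.1919
d₁ = [ln(160/180) + (0.069 + 0.47²/2)·0.1667] / 0.1919 = [-0.1178 + 0.0299] / 0.1919 = -0.4580 ⇒ -0.46
N(d₁) = N(-0.46) = 0.3228
Δ_put = N(d₁) − 1 = 0.3228 − 1 = -0.6772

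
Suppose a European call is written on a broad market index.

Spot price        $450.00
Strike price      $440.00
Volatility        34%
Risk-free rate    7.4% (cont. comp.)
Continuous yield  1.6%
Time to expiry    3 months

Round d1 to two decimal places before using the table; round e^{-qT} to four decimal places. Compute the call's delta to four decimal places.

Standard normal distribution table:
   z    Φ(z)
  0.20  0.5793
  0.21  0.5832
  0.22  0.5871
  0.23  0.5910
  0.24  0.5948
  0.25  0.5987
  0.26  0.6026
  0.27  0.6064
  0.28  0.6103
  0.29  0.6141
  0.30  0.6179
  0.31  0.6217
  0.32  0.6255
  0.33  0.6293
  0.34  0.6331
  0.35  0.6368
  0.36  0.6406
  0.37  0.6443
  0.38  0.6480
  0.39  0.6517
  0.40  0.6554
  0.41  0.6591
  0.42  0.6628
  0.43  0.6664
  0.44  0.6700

0.6154

σ√T = 0.34·√0.25 = 0.1700
d₁ = [ln(450/440) + (0.074 − 0.016 + 0.34²/2)·0.25] / 0.1700 = [0.0225 + 0.0290] / 0.1700 = 0.3025 → 0.30
N(d₁) = N(0.30) = 0.6179
Δ_call = e^(−qT)·N(d₁) = 0.9960·0.6179 = 0.6154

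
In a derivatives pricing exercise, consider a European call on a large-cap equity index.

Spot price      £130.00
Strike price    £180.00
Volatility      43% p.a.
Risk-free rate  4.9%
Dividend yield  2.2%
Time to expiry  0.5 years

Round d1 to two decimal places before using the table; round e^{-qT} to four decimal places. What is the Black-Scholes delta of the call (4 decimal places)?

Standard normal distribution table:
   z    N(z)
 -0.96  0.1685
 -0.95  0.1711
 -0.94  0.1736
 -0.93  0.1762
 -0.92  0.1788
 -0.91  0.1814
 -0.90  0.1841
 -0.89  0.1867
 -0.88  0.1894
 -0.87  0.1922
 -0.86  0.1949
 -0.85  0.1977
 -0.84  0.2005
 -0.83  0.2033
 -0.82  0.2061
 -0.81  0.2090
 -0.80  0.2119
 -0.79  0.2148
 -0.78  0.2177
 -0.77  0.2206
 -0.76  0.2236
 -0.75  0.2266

T = 0.5;  σ√T = 0.3041
ln(S/K) + (r − q + σ²/2)T = ln(130/180) + (0.049 − 0.022 + 0.43²/2)·0.5 = -0.3254 + 0.0597 = -0.2657
d₁ = -0.2657 / 0.3041 = -0.8738 ⇒ -0.87
N(d₁) = N(-0.87) = 0.1922
Δ_call = exp(−qT)·N(d₁) = 0.9891·0.1922 = 0.1901

0.1901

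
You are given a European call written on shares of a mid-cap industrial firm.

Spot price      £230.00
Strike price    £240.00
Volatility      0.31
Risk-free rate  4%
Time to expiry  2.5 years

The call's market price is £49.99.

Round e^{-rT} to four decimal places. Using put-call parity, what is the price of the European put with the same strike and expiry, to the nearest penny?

exp(−rT) = exp(−0.04·2.5) = 0.9048
Put-call parity: C − P = S − K·e^(−rT) = 230 − 240·0.9048 = 230 − 217.1520 = 12.8480
P = C − (C − P) = 49.99 − (12.8480) = 37.1420

£37.14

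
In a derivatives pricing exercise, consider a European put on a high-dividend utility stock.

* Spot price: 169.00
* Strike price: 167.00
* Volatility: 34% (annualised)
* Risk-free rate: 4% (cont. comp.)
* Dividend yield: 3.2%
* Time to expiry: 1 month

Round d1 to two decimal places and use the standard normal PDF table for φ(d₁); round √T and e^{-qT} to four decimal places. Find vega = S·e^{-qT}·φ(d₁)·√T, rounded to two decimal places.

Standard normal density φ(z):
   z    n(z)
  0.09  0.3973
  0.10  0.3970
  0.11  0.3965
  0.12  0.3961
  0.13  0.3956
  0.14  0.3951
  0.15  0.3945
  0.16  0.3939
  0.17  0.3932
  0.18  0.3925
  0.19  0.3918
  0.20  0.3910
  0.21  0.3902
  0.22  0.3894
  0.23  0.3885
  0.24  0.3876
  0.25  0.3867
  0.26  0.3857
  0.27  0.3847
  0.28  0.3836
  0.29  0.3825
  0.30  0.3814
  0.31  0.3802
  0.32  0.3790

19.10

σ√T = 0.34 × 0.2887 = 0.0981
d₁ = [ln(169/167) + (0.04 − 0.032 + ½·0.34²)·0.08333] / (σ√T) = (0.0119 + 0.0055) / 0.0981 = 0.1772 which rounds to 0.18
√T = √0.08333 = 0.2887
φ(d₁) = φ(0.18) = 0.3925
exp(−qT) = exp(−0.032·0.08333) = 0.9973
vega = S·exp(−qT)·φ(d₁)·√T = 169·0.9973·0.3925·0.2887 = 19.0985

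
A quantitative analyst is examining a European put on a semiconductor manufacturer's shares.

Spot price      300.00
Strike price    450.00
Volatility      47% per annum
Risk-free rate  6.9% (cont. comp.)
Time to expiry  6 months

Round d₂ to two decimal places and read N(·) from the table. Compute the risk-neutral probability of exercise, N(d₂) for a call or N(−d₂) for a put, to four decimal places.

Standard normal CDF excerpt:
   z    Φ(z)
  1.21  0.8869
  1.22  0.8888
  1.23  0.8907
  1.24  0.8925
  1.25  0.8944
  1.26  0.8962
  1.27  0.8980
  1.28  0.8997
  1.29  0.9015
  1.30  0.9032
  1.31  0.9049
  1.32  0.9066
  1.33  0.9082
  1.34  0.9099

σ√T = 0.47·√0.5 = 0.3323
d₁ = [ln(300/450) + (0.069 + ½·0.47²)·0.5] / (σ√T) = (-0.4055 + 0.0897) / 0.3323 = -0.9501 ≈ -0.95
d₂ = -0.9501 − 0.3323 = -1.2824 ≈ -1.28
Risk-neutral Pr[S_T < K] = N(−d₂) = N(1.28) = 0.8997

0.8997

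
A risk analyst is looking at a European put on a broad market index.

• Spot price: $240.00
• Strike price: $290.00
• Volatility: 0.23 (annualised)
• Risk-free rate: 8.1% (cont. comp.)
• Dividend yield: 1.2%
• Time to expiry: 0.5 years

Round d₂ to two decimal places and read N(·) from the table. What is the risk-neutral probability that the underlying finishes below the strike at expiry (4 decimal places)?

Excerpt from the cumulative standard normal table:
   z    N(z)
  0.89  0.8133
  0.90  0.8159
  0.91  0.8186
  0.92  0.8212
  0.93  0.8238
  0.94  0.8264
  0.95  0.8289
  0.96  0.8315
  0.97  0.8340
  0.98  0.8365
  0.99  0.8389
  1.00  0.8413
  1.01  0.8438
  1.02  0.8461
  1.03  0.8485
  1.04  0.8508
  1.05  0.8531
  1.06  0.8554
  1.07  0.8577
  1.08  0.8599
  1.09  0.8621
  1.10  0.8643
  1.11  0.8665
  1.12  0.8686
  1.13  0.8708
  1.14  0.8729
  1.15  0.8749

0.8485

T = 0.5;  σ√T = 0.1626
ln(S/K) + (r − q + σ²/2)T = ln(240/290) + (0.081 − 0.012 + 0.23²/2)·0.5 = -0.1892 + 0.0477 = -0.1415
d₁ = -0.1415 / 0.1626 = -0.8702 ⇒ -0.87
d₂ = d₁ − σ√T = -0.8702 − 0.1626 = -1.0328 ⇒ -1.03
Risk-neutral Pr[S_T < K] = N(−d₂) = N(1.03) = 0.8485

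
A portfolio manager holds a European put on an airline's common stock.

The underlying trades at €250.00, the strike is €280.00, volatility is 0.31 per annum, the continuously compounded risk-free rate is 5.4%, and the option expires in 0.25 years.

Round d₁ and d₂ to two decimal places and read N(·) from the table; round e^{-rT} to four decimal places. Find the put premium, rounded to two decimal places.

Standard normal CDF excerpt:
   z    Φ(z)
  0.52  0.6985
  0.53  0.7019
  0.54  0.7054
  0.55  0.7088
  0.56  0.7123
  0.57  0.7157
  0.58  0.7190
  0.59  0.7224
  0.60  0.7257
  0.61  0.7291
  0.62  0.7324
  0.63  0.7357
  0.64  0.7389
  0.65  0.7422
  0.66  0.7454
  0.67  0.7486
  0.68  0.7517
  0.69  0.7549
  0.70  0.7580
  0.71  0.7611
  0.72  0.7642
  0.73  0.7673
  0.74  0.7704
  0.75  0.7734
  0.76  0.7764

T = 0.25;  σ√T = 0.1550
d₁ = [ln(250/280) + (0.054 + ½·0.31²)·0.25] / (σ√T) = (-0.1133 + 0.0255) / 0.1550 = -0.5666 which rounds to -0.57
d₂ = -0.5666 − 0.1550 = -0.7216 which rounds to -0.72
exp(−rT) = exp(−0.054·0.25) = 0.9866
P = 280·0.9866·N(0.72) − 250·N(0.57) = 280·0.9866·0.7642 − 250·0.7157 = 211.1087 − 178.9250 = 32.1837

€32.18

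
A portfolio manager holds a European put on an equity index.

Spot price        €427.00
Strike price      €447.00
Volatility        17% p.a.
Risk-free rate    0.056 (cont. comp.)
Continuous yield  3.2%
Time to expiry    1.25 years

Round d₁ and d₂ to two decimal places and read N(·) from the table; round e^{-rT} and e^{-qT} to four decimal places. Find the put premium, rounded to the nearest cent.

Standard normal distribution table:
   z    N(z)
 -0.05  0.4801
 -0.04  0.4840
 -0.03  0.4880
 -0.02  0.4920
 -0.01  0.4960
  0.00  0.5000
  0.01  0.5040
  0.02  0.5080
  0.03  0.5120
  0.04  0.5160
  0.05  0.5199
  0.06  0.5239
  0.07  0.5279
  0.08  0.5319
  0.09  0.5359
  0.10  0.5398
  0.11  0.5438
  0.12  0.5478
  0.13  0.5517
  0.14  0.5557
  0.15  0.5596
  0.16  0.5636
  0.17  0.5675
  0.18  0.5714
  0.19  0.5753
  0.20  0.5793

€34.66

T = 1.25;  σ√T = 0.1901
ln(S/K) + (r − q + σ²/2)T = ln(427/447) + (0.056 − 0.032 + 0.17²/2)·1.25 = -0.0458 + 0.0481 = 0.0023
d₁ = 0.0023 / 0.1901 = 0.0120 ≈ 0.01
d₂ = d₁ − σ√T = 0.0120 − 0.1901 = -0.1780 ≈ -0.18
e^(−qT) = e^(−0.032·1.25) = 0.9608;  e^(−rT) = e^(−0.056·1.25) = 0.9324
N(−d₂) = N(0.18) = 0.5714;  N(−d₁) = N(-0.01) = 0.4960
P = 447·0.9324·0.5714 − 427·0.9608·0.4960 = 238.1497 − 203.4898 = 34.6599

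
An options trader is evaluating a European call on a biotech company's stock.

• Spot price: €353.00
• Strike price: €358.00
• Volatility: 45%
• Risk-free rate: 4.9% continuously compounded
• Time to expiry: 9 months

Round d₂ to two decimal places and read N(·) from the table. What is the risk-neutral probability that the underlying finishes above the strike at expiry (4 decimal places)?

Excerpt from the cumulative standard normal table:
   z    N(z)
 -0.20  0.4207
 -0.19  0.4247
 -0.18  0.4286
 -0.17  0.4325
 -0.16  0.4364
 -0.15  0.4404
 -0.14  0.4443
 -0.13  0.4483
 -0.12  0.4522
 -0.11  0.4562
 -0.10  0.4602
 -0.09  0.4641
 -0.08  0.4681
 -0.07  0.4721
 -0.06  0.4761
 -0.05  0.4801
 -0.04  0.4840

0.4443

σ√T = 0.45·√0.75 = 0.3897
ln(S/K) + (r + σ²/2)T = ln(353/358) + (0.049 + 0.45²/2)·0.75 = -0.0141 + 0.1127 = 0.0986
d₁ = 0.0986 / 0.3897 = 0.2531 which rounds to 0.25
d₂ = d₁ − σ√T = 0.2531 − 0.3897 = -0.1366 which rounds to -0.14
Risk-neutral Pr[S_T > K] = N(d₂) = N(-0.14) = 0.4443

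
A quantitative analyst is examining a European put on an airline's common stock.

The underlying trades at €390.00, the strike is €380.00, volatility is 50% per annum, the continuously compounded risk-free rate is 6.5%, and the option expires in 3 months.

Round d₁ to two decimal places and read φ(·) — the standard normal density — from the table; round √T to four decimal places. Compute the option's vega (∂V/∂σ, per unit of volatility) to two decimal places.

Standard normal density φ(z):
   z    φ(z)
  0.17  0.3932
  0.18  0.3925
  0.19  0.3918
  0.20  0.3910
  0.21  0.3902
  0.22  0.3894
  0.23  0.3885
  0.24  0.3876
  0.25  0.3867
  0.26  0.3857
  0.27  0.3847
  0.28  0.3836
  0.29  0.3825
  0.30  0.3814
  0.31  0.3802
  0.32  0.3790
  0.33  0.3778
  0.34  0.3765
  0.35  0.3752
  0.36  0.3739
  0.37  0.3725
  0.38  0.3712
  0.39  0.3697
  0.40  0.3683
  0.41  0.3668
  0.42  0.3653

74.59

σ√T = 0.5·√0.25 = 0.2500
ln(S/K) + (r + σ²/2)T = ln(390/380) + (0.065 + 0.5²/2)·0.25 = 0.0260 + 0.0475 = 0.0735
d₁ = 0.0735 / 0.2500 = 0.2939 which rounds to 0.29
√T = √0.25 = 0.5000
φ(d₁) = φ(0.29) = 0.3825
vega = S·φ(d₁)·√T = 390·0.3825·0.5000 = 74.5875
(Vega is the same for a European call and put with the same parameters.)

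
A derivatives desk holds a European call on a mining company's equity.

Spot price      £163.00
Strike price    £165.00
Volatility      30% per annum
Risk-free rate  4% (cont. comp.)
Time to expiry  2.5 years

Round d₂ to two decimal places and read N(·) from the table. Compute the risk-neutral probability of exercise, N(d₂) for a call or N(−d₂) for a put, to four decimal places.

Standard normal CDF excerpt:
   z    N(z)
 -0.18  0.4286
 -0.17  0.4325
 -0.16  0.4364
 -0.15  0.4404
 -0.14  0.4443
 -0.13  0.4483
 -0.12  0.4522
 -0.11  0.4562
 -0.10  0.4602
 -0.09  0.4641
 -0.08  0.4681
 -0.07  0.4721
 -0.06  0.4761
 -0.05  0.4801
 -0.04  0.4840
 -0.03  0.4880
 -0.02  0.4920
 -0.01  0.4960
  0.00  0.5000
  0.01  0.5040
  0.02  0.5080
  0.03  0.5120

0.4801

σ√T = 0.3·√2.5 = 0.4743
d₁ = [ln(163/165) + (0.04 + 0.3²/2)·2.5] / 0.4743 = [-0.0122 + 0.2125] / 0.4743 = 0.4223 which rounds to 0.42
d₂ = d₁ − σ√T = 0.4223 − 0.4743 = -0.0521 which rounds to -0.05
Pr(exercise) under Q = N(d₂) = 0.4801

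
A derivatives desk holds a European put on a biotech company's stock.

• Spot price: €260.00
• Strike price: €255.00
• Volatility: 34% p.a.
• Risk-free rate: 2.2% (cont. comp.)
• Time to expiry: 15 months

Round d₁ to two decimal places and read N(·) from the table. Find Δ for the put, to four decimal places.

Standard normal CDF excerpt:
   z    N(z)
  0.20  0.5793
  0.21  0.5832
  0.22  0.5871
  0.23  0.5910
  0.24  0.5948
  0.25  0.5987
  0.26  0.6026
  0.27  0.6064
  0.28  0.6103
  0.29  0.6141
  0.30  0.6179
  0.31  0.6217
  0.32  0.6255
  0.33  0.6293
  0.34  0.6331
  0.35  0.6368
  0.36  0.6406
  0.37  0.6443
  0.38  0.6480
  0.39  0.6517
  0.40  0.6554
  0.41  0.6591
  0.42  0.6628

-0.3783

σ√T = 0.34·√1.25 = 0.3801
d₁ = [ln(260/255) + (0.022 + 0.34²/2)·1.25] / 0.3801 = [0.0194 + 0.0998] / 0.3801 = 0.3135 ≈ 0.31
N(d₁) = N(0.31) = 0.6217
Δ_put = N(d₁) − 1 = 0.6217 − 1 = -0.3783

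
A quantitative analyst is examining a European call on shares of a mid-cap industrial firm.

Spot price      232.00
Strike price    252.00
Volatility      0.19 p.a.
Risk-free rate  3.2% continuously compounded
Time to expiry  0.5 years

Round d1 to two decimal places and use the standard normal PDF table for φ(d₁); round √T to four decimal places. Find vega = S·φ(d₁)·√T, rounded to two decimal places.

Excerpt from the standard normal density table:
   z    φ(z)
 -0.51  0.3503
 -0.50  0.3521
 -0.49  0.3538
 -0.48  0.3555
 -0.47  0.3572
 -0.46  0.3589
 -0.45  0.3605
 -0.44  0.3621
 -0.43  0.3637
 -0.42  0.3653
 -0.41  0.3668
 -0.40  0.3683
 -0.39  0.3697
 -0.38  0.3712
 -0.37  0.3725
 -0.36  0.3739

σ√T = 0.19·√0.5 = 0.1344
d₁ = [ln(232/252) + (0.032 + 0.19²/2)·0.5] / 0.1344 = [-0.0827 + 0.0250] / 0.1344 = -0.4292 which rounds to -0.43
√T = √0.5 = 0.7071
φ(d₁) = φ(-0.43) = 0.3637
vega = S·φ(d₁)·√T = 232·0.3637·0.7071 = 59.6640

59.66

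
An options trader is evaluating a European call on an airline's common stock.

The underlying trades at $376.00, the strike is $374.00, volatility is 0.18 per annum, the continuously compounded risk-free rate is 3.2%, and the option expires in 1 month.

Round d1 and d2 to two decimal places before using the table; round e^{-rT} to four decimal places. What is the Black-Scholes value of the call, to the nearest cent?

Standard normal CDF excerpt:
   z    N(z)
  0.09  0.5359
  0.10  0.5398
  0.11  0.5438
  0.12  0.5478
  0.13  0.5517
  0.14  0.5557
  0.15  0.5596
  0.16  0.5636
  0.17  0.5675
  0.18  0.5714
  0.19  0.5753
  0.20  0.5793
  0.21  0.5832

$9.07

σ√T = 0.18 × 0.2887 = 0.0520
d₁ = [ln(376/374) + (0.032 + ½·0.18²)·0.08333] / (σ√T) = (0.0053 + 0.0040) / 0.0520 = 0.1799 ⇒ 0.18
d₂ = 0.1799 − 0.0520 = 0.1280 ⇒ 0.13
exp(−rT) = exp(−0.032·0.08333) = 0.9973
N(d₁) = N(0.18) = 0.5714;  N(d₂) = N(0.13) = 0.5517
C = 376·0.5714 − 374·0.9973·0.5517 = 214.8464 − 205.7787 = 9.0677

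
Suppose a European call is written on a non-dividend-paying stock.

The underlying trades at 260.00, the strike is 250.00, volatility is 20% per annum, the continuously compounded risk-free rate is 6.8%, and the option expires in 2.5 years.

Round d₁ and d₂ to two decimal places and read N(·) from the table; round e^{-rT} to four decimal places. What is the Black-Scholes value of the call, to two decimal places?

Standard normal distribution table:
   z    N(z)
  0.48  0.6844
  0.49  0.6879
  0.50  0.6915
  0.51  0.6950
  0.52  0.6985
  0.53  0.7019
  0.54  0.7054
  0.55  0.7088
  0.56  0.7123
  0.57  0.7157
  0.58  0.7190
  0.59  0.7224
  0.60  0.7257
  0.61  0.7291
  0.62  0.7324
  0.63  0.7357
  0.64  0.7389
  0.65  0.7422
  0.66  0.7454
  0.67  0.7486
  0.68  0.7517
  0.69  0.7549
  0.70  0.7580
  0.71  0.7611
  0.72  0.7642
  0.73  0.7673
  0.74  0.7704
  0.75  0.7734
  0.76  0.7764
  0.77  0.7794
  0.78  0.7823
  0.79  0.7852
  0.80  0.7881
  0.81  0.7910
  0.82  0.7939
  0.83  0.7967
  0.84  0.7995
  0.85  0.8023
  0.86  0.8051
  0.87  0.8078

T = 2.5;  σ√T = 0.3162
d₁ = [ln(260/250) + (0.068 + ½·0.2²)·2.5] / (σ√T) = (0.0392 + 0.2200) / 0.3162 = 0.8197 ⇒ 0.82
d₂ = 0.8197 − 0.3162 = 0.5035 ⇒ 0.50
e^(−rT) = e^(−0.068·2.5) = 0.8437
C = 260·N(0.82) − 250·0.8437·N(0.50) = 260·0.7939 − 250·0.8437·0.6915 = 206.4140 − 145.8546 = 60.5594

60.56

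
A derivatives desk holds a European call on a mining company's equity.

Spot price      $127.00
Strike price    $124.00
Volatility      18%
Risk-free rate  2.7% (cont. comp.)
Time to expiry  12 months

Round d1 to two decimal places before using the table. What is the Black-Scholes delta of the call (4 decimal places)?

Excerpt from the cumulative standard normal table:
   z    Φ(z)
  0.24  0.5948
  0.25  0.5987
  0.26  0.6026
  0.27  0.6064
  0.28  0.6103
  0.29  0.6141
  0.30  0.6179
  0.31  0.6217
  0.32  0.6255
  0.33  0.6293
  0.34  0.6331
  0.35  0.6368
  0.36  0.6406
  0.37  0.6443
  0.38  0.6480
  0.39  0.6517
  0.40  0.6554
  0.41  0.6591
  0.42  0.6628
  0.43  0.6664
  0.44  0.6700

0.6443

σ√T = 0.18 × 1.0000 = 0.1800
ln(S/K) + (r + σ²/2)T = ln(127/124) + (0.027 + 0.18²/2)·1 = 0.0239 + 0.0432 = 0.0671
d₁ = 0.0671 / 0.1800 = 0.3728 → 0.37
N(d₁) = N(0.37) = 0.6443
Δ_call = N(d₁) = 0.6443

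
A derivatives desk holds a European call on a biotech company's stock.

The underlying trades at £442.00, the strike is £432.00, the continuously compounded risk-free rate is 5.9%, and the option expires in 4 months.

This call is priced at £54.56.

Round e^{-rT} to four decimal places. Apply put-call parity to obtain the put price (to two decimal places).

£36.14

exp(−rT) = exp(−0.059·0.3333) = 0.9805
Put-call parity: C − P = S − K·e^(−rT) = 442 − 432·0.9805 = 442 − 423.5760 = 18.4240
P = C − (C − P) = 54.56 − (18.4240) = 36.1360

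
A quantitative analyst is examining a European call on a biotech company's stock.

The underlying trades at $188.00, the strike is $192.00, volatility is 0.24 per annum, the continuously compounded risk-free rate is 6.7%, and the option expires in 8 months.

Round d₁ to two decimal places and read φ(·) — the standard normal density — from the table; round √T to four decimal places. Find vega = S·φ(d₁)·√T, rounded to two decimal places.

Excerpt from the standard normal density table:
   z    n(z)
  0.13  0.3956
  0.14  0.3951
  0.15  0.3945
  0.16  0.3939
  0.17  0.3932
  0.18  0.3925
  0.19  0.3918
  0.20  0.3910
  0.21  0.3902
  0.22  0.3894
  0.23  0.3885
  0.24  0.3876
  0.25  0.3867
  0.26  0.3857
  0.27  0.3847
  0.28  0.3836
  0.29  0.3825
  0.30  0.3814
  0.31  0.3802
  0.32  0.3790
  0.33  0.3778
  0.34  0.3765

σ√T = 0.24 × 0.8165 = 0.1960
d₁ = [ln(188/192) + (0.067 + 0.24²/2)·0.6667] / 0.1960 = [-0.0211 + 0.0639] / 0.1960 = 0.2185 which rounds to 0.22
√T = √0.6667 = 0.8165
φ(d₁) = φ(0.22) = 0.3894
vega = S·φ(d₁)·√T = 188·0.3894·0.8165 = 59.7737

59.77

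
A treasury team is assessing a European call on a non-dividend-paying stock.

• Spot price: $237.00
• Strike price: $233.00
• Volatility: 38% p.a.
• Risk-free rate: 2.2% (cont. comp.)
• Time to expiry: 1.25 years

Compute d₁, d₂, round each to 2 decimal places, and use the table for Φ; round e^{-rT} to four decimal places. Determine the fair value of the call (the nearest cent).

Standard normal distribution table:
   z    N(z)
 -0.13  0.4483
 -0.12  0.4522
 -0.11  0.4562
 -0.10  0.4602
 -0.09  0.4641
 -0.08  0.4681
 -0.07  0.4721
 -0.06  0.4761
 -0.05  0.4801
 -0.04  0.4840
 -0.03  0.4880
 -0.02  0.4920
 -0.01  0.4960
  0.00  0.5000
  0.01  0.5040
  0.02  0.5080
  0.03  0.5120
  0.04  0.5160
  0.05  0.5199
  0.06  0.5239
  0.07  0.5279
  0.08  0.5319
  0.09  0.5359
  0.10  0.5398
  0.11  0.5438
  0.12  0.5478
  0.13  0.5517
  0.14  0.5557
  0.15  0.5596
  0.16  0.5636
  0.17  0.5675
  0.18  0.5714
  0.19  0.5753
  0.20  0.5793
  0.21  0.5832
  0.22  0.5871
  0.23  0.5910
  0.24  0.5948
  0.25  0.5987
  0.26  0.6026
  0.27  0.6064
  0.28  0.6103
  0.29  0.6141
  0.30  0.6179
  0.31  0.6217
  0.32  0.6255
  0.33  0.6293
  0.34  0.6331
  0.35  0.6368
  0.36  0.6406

$44.83

T = 1.25;  σ√T = 0.4249
d₁ = [ln(237/233) + (0.022 + ½·0.38²)·1.25] / (σ√T) = (0.0170 + 0.1178) / 0.4249 = 0.3172 ≈ 0.32
d₂ = 0.3172 − 0.4249 = -0.1076 ≈ -0.11
exp(−rT) = exp(−0.022·1.25) = 0.9729
C = 237·N(0.32) − 233·0.9729·N(-0.11) = 237·0.6255 − 233·0.9729·0.4562 = 148.2435 − 103.4140 = 44.8295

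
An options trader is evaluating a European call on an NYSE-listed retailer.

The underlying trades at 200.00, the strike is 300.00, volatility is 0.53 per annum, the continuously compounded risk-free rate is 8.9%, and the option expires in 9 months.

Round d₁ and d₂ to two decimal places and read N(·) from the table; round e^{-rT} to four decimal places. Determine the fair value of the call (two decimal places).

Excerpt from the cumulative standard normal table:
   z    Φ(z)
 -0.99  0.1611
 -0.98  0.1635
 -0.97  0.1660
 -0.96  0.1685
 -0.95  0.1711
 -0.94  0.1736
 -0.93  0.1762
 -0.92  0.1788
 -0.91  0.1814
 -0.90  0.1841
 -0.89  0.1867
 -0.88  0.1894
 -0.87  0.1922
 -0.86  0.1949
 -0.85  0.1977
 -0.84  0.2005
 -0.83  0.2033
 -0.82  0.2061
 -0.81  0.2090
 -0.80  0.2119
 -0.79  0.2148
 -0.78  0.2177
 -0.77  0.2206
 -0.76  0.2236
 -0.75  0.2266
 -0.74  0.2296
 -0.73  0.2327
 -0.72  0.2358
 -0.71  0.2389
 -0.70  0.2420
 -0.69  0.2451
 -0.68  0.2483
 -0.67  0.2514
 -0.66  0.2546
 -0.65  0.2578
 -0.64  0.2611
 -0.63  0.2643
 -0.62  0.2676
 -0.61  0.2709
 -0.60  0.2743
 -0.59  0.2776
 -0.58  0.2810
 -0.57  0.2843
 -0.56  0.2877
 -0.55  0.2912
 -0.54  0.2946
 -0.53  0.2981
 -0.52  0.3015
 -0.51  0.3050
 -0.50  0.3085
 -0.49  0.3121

14.42

σ√T = 0.53·√0.75 = 0.4590
ln(S/K) + (r + σ²/2)T = ln(200/300) + (0.089 + 0.53²/2)·0.75 = -0.4055 + 0.1721 = -0.2334
d₁ = -0.2334 / 0.4590 = -0.5085 which rounds to -0.51
d₂ = d₁ − σ√T = -0.5085 − 0.4590 = -0.9674 which rounds to -0.97
exp(−rT) = exp(−0.089·0.75) = 0.9354
C = 200·N(-0.51) − 300·0.9354·N(-0.97) = 200·0.3050 − 300·0.9354·0.1660 = 61.0000 − 46.5829 = 14.4171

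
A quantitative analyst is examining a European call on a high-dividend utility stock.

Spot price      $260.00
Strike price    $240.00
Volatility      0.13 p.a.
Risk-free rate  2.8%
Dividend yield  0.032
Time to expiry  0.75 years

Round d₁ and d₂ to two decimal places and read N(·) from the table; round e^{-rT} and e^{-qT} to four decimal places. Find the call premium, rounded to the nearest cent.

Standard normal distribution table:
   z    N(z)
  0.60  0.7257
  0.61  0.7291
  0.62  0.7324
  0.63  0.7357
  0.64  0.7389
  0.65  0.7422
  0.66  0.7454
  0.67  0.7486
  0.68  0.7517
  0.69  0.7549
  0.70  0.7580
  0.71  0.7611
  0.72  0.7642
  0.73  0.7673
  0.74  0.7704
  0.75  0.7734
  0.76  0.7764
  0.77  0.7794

$22.66

σ√T = 0.13·√0.75 = 0.1126
ln(S/K) + (r − q + σ²/2)T = ln(260/240) + (0.028 − 0.032 + 0.13²/2)·0.75 = 0.0800 + 0.0033 = 0.0834
d₁ = 0.0834 / 0.1126 = 0.7406 ≈ 0.74
d₂ = d₁ − σ√T = 0.7406 − 0.1126 = 0.6280 ≈ 0.63
e^(−qT) = e^(−0.032·0.75) = 0.9763;  e^(−rT) = e^(−0.028·0.75) = 0.9792
N(d₁) = N(0.74) = 0.7704;  N(d₂) = N(0.63) = 0.7357
C = 260·0.9763·0.7704 − 240·0.9792·0.7357 = 195.5568 − 172.8954 = 22.6614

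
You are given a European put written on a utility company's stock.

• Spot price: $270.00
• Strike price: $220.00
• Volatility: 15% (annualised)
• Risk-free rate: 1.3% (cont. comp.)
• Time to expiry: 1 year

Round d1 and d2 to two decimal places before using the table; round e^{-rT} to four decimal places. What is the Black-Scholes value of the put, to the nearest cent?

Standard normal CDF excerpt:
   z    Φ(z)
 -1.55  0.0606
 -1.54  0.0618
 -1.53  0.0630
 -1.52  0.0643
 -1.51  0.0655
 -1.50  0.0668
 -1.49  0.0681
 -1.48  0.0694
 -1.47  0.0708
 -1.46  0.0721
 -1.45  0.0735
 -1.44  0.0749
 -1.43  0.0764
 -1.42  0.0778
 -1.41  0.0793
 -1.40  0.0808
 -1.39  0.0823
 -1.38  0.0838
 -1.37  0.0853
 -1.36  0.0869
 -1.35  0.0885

σ√T = 0.15·√1 = 0.1500
d₁ = [ln(270/220) + (0.013 + 0.15²/2)·1] / 0.1500 = [0.2048 + 0.0243] / 0.1500 = 1.5270 ⇒ 1.53
d₂ = d₁ − σ√T = 1.5270 − 0.1500 = 1.3770 ⇒ 1.38
e^(−rT) = e^(−0.013·1) = 0.9871
N(−d₂) = N(-1.38) = 0.0838;  N(−d₁) = N(-1.53) = 0.0630
P = 220·0.9871·0.0838 − 270·0.0630 = 18.1982 − 17.0100 = 1.1882

$1.19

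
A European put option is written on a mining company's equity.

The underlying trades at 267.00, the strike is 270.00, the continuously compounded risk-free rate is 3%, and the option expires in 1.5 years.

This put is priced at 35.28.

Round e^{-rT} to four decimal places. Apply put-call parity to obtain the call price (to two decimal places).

e^(−rT) = e^(−0.03·1.5) = 0.9560
Put-call parity: C − P = S − K·e^(−rT) = 267 − 270·0.9560 = 267 − 258.1200 = 8.8800
C = P + (C − P) = 35.28 + (8.8800) = 44.1600

44.16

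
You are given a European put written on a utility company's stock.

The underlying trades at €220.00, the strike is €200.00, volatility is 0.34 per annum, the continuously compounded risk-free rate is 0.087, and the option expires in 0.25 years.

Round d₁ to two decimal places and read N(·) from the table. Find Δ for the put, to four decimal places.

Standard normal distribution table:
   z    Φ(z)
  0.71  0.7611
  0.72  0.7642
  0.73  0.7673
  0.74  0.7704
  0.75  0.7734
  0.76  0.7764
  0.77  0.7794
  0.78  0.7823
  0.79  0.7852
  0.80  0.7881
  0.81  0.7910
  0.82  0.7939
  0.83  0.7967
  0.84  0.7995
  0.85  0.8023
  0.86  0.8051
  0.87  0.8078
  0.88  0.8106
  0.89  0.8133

-0.2206

σ√T = 0.34 × 0.5000 = 0.1700
d₁ = [ln(220/200) + (0.087 + ½·0.34²)·0.25] / (σ√T) = (0.0953 + 0.0362) / 0.1700 = 0.7736 ⇒ 0.77
N(d₁) = N(0.77) = 0.7794
Δ_put = N(d₁) − 1 = 0.7794 − 1 = -0.2206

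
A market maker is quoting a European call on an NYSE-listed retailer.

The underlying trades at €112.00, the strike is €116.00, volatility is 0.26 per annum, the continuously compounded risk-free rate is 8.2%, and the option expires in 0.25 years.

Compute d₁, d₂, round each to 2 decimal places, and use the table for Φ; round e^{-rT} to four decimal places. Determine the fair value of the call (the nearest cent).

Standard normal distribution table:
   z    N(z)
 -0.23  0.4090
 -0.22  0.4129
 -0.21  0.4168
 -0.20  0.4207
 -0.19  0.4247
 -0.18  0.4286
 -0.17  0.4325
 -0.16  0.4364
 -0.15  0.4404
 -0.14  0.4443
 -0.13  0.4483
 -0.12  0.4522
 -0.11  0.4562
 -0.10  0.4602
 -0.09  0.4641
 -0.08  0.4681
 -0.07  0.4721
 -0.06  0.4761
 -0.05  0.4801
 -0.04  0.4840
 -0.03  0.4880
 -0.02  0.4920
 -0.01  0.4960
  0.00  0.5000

€5.06

T = 0.25;  σ√T = 0.1300
d₁ = [ln(112/116) + (0.082 + 0.26²/2)·0.25] / 0.1300 = [-0.0351 + 0.0290] / 0.1300 = -0.0472 ⇒ -0.05
d₂ = d₁ − σ√T = -0.0472 − 0.1300 = -0.1772 ⇒ -0.18
exp(−rT) = exp(−0.082·0.25) = 0.9797
N(d₁) = N(-0.05) = 0.4801;  N(d₂) = N(-0.18) = 0.4286
C = 112·0.4801 − 116·0.9797·0.4286 = 53.7712 − 48.7083 = 5.0629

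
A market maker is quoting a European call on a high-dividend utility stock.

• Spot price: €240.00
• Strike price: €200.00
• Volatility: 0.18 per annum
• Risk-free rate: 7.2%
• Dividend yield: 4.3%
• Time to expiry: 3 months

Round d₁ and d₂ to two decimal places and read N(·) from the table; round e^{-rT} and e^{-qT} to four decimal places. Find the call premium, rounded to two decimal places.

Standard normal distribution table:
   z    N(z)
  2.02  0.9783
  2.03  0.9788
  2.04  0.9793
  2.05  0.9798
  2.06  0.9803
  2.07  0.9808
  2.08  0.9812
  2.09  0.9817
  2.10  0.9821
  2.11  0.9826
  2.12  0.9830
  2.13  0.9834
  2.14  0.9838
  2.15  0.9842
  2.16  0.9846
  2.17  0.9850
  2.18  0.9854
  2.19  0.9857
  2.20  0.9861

€41.11

σ√T = 0.18 × 0.5000 = 0.0900
d₁ = [ln(240/200) + (0.072 − 0.043 + 0.18²/2)·0.25] / 0.0900 = [0.1823 + 0.0113] / 0.0900 = 2.1514 ≈ 2.15
d₂ = d₁ − σ√T = 2.1514 − 0.0900 = 2.0614 ≈ 2.06
exp(−qT) = exp(−0.043·0.25) = 0.9893;  exp(−rT) = exp(−0.072·0.25) = 0.9822
N(d₁) = N(2.15) = 0.9842;  N(d₂) = N(2.06) = 0.9803
C = 240·0.9893·0.9842 − 200·0.9822·0.9803 = 233.6806 − 192.5701 = 41.1104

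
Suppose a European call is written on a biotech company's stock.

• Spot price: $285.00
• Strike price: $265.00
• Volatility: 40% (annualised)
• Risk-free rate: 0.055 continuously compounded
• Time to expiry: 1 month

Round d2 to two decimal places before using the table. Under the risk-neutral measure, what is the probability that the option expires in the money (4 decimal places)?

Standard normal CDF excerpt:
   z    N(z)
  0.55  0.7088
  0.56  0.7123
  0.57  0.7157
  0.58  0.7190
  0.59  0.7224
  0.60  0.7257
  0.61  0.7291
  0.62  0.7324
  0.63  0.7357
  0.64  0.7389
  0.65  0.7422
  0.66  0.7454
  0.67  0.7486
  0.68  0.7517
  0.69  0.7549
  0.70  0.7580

σ√T = 0.4 × 0.2887 = 0.1155
d₁ = [ln(285/265) + (0.055 + 0.4²/2)·0.08333] / 0.1155 = [0.0728 + 0.0112] / 0.1155 = 0.7275 ⇒ 0.73
d₂ = d₁ − σ√T = 0.7275 − 0.1155 = 0.6121 ⇒ 0.61
Pr(exercise) under Q = N(d₂) = 0.7291

0.7291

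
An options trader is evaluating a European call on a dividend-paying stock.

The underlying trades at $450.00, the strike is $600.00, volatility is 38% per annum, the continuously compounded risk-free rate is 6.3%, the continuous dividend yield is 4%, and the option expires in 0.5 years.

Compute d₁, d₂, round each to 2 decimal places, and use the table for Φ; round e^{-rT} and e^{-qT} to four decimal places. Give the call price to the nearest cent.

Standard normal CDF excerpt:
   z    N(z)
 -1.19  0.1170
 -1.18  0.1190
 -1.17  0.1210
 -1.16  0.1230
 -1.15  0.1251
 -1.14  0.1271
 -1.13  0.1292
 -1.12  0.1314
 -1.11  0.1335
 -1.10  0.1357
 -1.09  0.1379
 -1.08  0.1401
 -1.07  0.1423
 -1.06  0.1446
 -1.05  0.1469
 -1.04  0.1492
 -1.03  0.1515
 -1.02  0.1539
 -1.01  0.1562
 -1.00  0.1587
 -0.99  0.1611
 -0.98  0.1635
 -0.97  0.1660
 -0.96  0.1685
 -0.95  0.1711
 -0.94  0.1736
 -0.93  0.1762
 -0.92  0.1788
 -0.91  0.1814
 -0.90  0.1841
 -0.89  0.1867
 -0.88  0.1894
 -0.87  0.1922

σ√T = 0.38·√0.5 = 0.2687
ln(S/K) + (r − q + σ²/2)T = ln(450/600) + (0.063 − 0.04 + 0.38²/2)·0.5 = -0.2877 + 0.0476 = -0.2401
d₁ = -0.2401 / 0.2687 = -0.8935 ≈ -0.89
d₂ = d₁ − σ√T = -0.8935 − 0.2687 = -1.1622 ≈ -1.16
e^(−qT) = e^(−0.04·0.5) = 0.9802;  e^(−rT) = e^(−0.063·0.5) = 0.9690
N(d₁) = N(-0.89) = 0.1867;  N(d₂) = N(-1.16) = 0.1230
C = 450·0.9802·0.1867 − 600·0.9690·0.1230 = 82.3515 − 71.5122 = 10.8393

$10.84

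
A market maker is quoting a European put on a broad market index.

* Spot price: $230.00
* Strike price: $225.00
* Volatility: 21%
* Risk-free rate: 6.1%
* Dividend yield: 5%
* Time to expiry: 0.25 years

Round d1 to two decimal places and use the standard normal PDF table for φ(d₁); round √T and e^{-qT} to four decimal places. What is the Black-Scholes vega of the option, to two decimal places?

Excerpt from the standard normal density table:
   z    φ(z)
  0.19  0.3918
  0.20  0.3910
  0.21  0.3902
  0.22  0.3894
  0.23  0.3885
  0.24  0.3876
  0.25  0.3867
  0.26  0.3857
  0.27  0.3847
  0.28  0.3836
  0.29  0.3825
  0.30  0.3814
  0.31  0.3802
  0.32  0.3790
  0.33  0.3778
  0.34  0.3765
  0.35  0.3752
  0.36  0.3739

43.44

σ√T = 0.21·√0.25 = 0.1050
d₁ = [ln(230/225) + (0.061 − 0.05 + 0.21²/2)·0.25] / 0.1050 = [0.0220 + 0.0083] / 0.1050 = 0.2880 ≈ 0.29
√T = √0.25 = 0.5000
φ(d₁) = φ(0.29) = 0.3825
exp(−qT) = exp(−0.05·0.25) = 0.9876
vega = S·exp(−qT)·φ(d₁)·√T = 230·0.9876·0.3825·0.5000 = 43.4421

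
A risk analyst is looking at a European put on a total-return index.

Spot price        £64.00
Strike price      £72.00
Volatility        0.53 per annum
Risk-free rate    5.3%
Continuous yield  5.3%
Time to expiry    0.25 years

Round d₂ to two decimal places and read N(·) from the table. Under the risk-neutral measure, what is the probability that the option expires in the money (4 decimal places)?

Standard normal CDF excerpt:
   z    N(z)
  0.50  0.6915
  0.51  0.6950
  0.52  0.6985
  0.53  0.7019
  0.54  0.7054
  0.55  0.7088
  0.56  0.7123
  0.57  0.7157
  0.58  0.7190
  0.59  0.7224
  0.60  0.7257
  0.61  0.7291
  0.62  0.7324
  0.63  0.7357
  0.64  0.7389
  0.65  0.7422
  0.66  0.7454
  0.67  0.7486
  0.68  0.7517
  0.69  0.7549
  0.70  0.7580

σ√T = 0.53·√0.25 = 0.2650
d₁ = [ln(64/72) + (0.053 − 0.053 + 0.53²/2)·0.25] / 0.2650 = [-0.1178 + 0.0351] / 0.2650 = -0.3120 ⇒ -0.31
d₂ = d₁ − σ√T = -0.3120 − 0.2650 = -0.5770 ⇒ -0.58
Pr(exercise) under Q = N(−d₂) = N(0.58) = 0.7190

0.7190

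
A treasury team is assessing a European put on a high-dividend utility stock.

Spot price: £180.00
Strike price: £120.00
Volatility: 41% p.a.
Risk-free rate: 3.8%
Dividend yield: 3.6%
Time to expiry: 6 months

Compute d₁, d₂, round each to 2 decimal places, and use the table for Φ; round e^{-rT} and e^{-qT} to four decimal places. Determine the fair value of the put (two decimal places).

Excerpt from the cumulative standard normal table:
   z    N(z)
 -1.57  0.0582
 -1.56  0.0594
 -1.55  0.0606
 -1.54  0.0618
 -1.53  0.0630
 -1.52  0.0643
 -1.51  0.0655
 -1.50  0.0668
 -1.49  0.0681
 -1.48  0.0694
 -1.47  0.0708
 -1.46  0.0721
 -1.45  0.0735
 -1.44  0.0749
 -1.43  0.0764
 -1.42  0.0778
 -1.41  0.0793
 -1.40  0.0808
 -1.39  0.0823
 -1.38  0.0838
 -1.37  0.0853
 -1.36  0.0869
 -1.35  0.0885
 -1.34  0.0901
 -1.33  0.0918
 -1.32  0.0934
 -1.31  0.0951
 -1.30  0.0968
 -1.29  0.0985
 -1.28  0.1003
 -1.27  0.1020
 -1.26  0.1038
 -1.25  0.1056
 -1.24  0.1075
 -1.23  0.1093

£1.51

σ√T = 0.41·√0.5 = 0.2899
d₁ = [ln(180/120) + (0.038 − 0.036 + 0.41²/2)·0.5] / 0.2899 = [0.4055 + 0.0430] / 0.2899 = 1.5470 ⇒ 1.55
d₂ = d₁ − σ√T = 1.5470 − 0.2899 = 1.2571 ⇒ 1.26
exp(−qT) = exp(−0.036·0.5) = 0.9822;  exp(−rT) = exp(−0.038·0.5) = 0.9812
N(−d₂) = N(-1.26) = 0.1038;  N(−d₁) = N(-1.55) = 0.0606
P = 120·0.9812·0.1038 − 180·0.9822·0.0606 = 12.2218 − 10.7138 = 1.5080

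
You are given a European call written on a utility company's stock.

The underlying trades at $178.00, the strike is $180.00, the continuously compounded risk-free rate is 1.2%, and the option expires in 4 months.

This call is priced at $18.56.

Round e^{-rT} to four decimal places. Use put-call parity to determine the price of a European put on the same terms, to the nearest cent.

$19.84

e^(−rT) = e^(−0.012·0.3333) = 0.9960
Put-call parity: C − P = S − K·e^(−rT) = 178 − 180·0.9960 = 178 − 179.2800 = -1.2800
P = C − (C − P) = 18.56 − (-1.2800) = 19.8400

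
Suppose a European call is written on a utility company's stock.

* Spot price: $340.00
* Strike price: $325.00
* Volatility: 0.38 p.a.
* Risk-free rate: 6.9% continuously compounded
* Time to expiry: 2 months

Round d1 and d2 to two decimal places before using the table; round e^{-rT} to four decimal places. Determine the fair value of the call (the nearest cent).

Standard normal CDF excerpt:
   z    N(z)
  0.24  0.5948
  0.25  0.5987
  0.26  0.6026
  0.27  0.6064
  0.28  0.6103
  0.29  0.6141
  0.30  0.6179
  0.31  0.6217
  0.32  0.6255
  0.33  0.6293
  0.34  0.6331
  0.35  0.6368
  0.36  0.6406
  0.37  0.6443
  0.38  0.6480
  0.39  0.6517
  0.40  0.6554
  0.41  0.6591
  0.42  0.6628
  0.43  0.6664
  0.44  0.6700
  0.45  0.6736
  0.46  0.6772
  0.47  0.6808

$30.49

σ√T = 0.38·√0.1667 = 0.1551
d₁ = [ln(340/325) + (0.069 + 0.38²/2)·0.1667] / 0.1551 = [0.0451 + 0.0235] / 0.1551 = 0.4425 ⇒ 0.44
d₂ = d₁ − σ√T = 0.4425 − 0.1551 = 0.2874 ⇒ 0.29
exp(−rT) = exp(−0.069·0.1667) = 0.9886
C = 340·N(0.44) − 325·0.9886·N(0.29) = 340·0.6700 − 325·0.9886·0.6141 = 227.8000 − 197.3073 = 30.4927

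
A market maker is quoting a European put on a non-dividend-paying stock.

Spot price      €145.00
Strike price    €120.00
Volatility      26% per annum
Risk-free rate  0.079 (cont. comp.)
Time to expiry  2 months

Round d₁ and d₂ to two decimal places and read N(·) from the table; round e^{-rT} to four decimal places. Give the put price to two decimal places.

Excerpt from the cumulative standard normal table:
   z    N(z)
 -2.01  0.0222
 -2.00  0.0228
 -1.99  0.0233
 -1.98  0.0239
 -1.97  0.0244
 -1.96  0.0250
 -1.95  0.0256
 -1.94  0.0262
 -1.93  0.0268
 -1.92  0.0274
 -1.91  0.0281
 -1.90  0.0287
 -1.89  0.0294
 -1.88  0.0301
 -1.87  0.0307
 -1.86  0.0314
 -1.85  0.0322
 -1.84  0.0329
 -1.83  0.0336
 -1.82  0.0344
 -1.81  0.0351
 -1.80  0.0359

€0.19

T = 0.1667;  σ√T = 0.1061
ln(S/K) + (r + σ²/2)T = ln(145/120) + (0.079 + 0.26²/2)·0.1667 = 0.1892 + 0.0188 = 0.2080
d₁ = 0.2080 / 0.1061 = 1.9600 ≈ 1.96
d₂ = d₁ − σ√T = 1.9600 − 0.1061 = 1.8538 ≈ 1.85
exp(−rT) = exp(−0.079·0.1667) = 0.9869
N(−d₂) = N(-1.85) = 0.0322;  N(−d₁) = N(-1.96) = 0.0250
P = 120·0.9869·0.0322 − 145·0.0250 = 3.8134 − 3.6250 = 0.1884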